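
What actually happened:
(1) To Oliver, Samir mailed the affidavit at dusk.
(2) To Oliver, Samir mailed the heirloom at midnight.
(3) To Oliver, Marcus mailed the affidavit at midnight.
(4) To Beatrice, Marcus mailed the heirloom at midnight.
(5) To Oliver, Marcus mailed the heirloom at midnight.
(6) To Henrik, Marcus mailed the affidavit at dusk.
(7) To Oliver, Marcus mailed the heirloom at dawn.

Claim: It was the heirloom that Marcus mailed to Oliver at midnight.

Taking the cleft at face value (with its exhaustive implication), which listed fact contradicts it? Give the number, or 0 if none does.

The cleft puts "the heirloom" in focus and presupposes the open proposition with same agent, recipient, setting (Marcus / Oliver / at midnight).
Exhaustivity: the heirloom is the only thing satisfying that background.
Fact (3) shares the background but with thing = the affidavit; exhaustivity is violated.

3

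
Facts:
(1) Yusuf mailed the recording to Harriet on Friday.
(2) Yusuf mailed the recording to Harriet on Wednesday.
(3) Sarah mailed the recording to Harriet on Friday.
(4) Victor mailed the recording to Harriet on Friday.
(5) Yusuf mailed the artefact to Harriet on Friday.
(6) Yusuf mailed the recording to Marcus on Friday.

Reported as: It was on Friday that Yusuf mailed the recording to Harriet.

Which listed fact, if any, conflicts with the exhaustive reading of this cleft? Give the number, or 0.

The cleft puts "on Friday" in focus and presupposes the open proposition with same agent, thing, recipient (Yusuf / the recording / Harriet).
The exhaustive reading says no other setting fits that background.
But fact (2) also has same agent, thing, recipient (Yusuf / the recording / Harriet), with setting = on Wednesday — so the exhaustive reading fails.

2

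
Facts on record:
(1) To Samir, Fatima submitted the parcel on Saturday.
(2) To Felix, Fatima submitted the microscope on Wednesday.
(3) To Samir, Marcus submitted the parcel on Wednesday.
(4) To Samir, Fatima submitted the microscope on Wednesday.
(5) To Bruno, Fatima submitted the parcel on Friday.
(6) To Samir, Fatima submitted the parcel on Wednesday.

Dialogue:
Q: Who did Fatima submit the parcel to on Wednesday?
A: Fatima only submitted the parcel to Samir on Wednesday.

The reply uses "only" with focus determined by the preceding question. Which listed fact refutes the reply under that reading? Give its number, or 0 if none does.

0

Answering "Who did ... to ...?" puts focus on the recipient — here, "Samir".
"Only" then excludes alternative recipients while the background — agent = Fatima, thing = the parcel, setting = on Wednesday — is held fixed.
No fact keeps agent = Fatima, thing = the parcel, setting = on Wednesday while changing the recipient; every other fact differs on something backgrounded. The reply stands.
(Fact (4) would refute a reading with focus on the thing — but that is not what the question asks.)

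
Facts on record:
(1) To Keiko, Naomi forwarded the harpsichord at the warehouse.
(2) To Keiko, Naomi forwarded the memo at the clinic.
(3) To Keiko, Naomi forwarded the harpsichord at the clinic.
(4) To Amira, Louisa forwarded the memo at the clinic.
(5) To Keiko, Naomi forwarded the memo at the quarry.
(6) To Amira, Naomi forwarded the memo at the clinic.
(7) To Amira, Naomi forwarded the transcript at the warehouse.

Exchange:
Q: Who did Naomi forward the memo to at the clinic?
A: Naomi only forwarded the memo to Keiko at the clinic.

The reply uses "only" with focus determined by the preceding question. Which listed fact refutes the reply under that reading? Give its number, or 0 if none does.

6

The question "Who did ... to ...?" targets the recipient, so in the reply the focus falls on "Keiko".
"Only" then excludes alternative recipients while the background — agent = Naomi, thing = the memo, setting = at the clinic — is held fixed.
Fact (6) shares the background with a different recipient (Amira) — counterexample.
(Fact (5) would refute a reading with focus on the setting — but that is not what the question asks.)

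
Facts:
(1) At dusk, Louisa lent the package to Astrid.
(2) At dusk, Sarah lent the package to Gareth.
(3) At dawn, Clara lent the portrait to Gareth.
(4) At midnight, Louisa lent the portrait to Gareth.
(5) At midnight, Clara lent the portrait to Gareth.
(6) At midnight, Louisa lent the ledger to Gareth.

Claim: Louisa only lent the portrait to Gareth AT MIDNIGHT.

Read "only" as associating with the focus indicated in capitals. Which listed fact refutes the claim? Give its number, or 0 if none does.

0

The capitals mark "at midnight" as focus. So "only" rules out other settings, with the rest (Louisa as agent and the portrait as thing and Gareth as recipient) as background.
No fact matches Louisa as agent and the portrait as thing and Gareth as recipient with a different setting — every other fact differs on at least one backgrounded slot. So no fact refutes it.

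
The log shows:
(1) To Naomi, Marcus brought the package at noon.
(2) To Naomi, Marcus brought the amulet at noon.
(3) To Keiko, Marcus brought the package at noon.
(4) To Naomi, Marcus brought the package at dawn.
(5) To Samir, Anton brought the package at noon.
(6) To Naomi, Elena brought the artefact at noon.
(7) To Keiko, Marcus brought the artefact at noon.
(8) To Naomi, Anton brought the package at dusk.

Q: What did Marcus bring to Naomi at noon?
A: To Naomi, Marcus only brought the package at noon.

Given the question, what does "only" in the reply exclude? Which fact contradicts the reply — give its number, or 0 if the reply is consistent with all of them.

2

Answering "What did ...?" puts focus on the thing — here, "the package".
So "only" ranges over things; the rest (same agent, recipient, setting (Marcus / Naomi / at noon)) is presupposed.
Fact (2) keeps same agent, recipient, setting (Marcus / Naomi / at noon) but has thing = the amulet; that refutes the reply.
(Fact (4) would refute a reading with focus on the setting — but that is not what the question asks.)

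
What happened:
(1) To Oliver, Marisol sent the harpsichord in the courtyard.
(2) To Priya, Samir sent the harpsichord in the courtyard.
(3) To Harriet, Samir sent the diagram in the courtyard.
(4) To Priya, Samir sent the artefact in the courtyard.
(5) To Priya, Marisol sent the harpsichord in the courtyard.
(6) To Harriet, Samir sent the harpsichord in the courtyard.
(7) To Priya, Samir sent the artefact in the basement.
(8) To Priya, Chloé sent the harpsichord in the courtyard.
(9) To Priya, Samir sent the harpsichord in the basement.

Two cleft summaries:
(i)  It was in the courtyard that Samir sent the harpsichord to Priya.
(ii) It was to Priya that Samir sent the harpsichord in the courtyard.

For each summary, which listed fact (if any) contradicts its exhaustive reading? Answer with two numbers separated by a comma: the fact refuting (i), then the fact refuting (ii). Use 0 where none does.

9, 6

(i): focus "in the courtyard". Looking for Samir as agent and the harpsichord as thing and Priya as recipient with some other setting — fact (9) has in the basement there. Refuted.
(ii): focus "Priya". Looking for Samir as agent and the harpsichord as thing and in the courtyard as setting with some other recipient — fact (6) has Harriet there. Refuted.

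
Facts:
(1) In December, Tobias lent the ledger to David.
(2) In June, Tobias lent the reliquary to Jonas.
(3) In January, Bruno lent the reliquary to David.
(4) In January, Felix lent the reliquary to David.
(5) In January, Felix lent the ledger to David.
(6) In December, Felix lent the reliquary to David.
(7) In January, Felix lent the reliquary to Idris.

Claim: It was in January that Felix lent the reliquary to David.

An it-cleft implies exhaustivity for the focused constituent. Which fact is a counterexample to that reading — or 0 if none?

Focus of the cleft: "in January" (the setting). Presupposed background: Felix as agent and the reliquary as thing and David as recipient.
The exhaustive reading says no other setting fits that background.
But fact (6) also has Felix as agent and the reliquary as thing and David as recipient, with setting = in December — so the exhaustive reading fails.

6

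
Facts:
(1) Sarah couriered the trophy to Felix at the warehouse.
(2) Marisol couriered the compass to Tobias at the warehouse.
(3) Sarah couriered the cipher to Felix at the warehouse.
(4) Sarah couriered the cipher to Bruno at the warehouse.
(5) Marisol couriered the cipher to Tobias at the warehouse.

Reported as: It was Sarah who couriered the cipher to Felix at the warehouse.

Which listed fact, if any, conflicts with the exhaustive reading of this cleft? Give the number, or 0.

0

Focus of the cleft: "Sarah" (the agent). Presupposed background: thing = the cipher, recipient = Felix, setting = at the warehouse.
Exhaustivity: Sarah is the only agent satisfying that background.
No listed fact matches the background with a different agent. Exhaustivity holds.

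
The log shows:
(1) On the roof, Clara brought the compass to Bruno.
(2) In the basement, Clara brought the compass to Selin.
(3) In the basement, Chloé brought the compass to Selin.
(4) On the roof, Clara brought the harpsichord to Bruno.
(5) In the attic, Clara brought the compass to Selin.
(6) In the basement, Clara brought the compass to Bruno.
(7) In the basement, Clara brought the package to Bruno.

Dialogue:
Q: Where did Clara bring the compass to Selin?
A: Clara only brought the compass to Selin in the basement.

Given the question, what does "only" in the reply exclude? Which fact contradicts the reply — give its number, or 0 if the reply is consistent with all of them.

The question "Where did ...?" targets the setting, so in the reply the focus falls on "in the basement".
"Only" then excludes alternative settings while the background — same agent, thing, recipient (Clara / the compass / Selin) — is held fixed.
Fact (5) keeps same agent, thing, recipient (Clara / the compass / Selin) but has setting = in the attic; that refutes the reply.
(Fact (6) would refute a reading with focus on the recipient — but that is not what the question asks.)

5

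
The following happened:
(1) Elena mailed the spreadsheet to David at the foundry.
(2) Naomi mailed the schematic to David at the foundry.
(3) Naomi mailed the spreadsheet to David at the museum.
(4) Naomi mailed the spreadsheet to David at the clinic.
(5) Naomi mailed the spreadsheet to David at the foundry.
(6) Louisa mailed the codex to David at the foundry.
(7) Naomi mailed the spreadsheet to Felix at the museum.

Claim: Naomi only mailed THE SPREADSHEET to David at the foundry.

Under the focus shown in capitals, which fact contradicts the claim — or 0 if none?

Focus (in capitals) is "the spreadsheet" — the thing. "Only" excludes alternative things while holding fixed Naomi as agent and David as recipient and at the foundry as setting.
Fact (2) matches on Naomi as agent and David as recipient and at the foundry as setting, but has thing = the schematic instead. That refutes the claim.

2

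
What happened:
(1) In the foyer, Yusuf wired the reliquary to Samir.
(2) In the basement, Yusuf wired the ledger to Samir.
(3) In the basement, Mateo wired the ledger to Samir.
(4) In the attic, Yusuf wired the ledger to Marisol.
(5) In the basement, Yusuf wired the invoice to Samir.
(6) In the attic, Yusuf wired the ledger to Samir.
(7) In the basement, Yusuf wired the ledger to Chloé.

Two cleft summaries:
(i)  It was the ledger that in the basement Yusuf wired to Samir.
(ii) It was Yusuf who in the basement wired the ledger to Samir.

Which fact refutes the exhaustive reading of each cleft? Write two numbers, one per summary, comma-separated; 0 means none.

Summary (i) focuses "the ledger" (the thing); background agent = Yusuf, recipient = Samir, setting = in the basement. Fact (5) matches that background with thing = the invoice — refutes (i).
Summary (ii) focuses "Yusuf" (the agent); background thing = the ledger, recipient = Samir, setting = in the basement. Fact (3) matches that background with agent = Mateo — refutes (ii).

5, 3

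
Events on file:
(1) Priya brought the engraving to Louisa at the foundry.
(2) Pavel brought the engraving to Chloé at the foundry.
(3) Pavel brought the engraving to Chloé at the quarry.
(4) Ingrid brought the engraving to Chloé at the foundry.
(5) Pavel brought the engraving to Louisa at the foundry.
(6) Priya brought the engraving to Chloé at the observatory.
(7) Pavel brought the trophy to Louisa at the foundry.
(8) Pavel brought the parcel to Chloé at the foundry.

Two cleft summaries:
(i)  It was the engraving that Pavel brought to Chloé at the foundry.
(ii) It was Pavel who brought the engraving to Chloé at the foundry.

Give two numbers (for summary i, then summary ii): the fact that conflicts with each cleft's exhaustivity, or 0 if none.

(i): focus "the engraving". Looking for agent = Pavel, recipient = Chloé, setting = at the foundry with some other thing — fact (8) has the parcel there. Refuted.
(ii): focus "Pavel". Looking for thing = the engraving, recipient = Chloé, setting = at the foundry with some other agent — fact (4) has Ingrid there. Refuted.

8, 4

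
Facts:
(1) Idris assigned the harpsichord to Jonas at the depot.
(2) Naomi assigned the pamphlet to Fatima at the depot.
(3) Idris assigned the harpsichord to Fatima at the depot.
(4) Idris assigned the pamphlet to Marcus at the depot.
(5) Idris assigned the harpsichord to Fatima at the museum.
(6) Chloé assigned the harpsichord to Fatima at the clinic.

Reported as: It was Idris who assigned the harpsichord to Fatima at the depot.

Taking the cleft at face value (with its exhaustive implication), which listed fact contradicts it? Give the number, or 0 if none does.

The cleft puts "Idris" in focus and presupposes the open proposition with the harpsichord as thing and Fatima as recipient and at the depot as setting.
Exhaustivity: Idris is the only agent satisfying that background.
No listed fact matches the background with a different agent. Exhaustivity holds.

0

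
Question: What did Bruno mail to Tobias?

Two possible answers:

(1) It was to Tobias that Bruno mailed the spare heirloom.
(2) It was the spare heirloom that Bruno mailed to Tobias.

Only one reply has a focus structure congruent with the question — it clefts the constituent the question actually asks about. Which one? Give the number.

The question word "what" targets the direct object.
Option (1) clefts "to Tobias" — the recipient, not what was asked.
Option (2) clefts "the spare heirloom" — that matches what the question asks about.
So the congruent reply is (2).

2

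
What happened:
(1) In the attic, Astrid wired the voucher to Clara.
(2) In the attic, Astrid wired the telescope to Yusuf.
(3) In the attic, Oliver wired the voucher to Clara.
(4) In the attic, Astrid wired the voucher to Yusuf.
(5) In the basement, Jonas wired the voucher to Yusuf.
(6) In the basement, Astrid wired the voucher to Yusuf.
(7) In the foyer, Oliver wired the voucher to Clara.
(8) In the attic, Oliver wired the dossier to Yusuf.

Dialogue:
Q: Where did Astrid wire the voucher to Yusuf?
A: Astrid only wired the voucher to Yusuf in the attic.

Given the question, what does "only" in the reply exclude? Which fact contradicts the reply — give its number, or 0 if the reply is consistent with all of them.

6

Answering "Where did ...?" puts focus on the setting — here, "in the attic".
"Only" then excludes alternative settings while the background — same agent, thing, recipient (Astrid / the voucher / Yusuf) — is held fixed.
Fact (6) keeps same agent, thing, recipient (Astrid / the voucher / Yusuf) but has setting = in the basement; that refutes the reply.
(Fact (2) would refute a reading with focus on the thing — but that is not what the question asks.)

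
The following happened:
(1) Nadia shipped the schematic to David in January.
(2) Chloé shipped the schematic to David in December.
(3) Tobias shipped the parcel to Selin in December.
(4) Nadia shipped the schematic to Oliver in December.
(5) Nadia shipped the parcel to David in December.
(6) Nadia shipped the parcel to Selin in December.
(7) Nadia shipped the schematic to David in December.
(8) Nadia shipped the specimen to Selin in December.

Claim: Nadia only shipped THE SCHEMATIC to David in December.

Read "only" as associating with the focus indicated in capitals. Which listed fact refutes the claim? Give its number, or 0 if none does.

The capitals mark "the schematic" as focus. So "only" rules out other things, with the rest (same agent, recipient, setting (Nadia / David / in December)) as background.
Fact (5) matches on same agent, recipient, setting (Nadia / David / in December), but has thing = the parcel instead. That refutes the claim.

5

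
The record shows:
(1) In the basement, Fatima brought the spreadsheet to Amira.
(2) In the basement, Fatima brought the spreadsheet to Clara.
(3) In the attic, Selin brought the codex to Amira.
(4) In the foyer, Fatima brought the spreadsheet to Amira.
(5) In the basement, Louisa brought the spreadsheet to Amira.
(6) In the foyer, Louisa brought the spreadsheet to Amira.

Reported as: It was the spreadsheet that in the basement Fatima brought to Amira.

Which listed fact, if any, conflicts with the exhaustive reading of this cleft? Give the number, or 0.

0

The cleft puts "the spreadsheet" in focus and presupposes the open proposition with same agent, recipient, setting (Fatima / Amira / in the basement).
Exhaustivity: the spreadsheet is the only thing satisfying that background.
Every other fact differs from the presupposition on some backgrounded slot, so none challenges the exhaustivity.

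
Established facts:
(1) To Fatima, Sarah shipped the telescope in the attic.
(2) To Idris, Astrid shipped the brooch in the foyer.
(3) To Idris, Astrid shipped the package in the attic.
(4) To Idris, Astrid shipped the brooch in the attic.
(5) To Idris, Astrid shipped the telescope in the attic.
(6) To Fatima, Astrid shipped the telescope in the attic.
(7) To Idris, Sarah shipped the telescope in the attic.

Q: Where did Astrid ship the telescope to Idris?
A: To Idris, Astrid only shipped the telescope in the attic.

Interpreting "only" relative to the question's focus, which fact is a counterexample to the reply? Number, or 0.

Answering "Where did ...?" puts focus on the setting — here, "in the attic".
So "only" ranges over settings; the rest (same agent, thing, recipient (Astrid / the telescope / Idris)) is presupposed.
No listed fact shares that background with another setting. Nothing contradicts the reply.
(Fact (6) would refute a reading with focus on the recipient — but that is not what the question asks.)

0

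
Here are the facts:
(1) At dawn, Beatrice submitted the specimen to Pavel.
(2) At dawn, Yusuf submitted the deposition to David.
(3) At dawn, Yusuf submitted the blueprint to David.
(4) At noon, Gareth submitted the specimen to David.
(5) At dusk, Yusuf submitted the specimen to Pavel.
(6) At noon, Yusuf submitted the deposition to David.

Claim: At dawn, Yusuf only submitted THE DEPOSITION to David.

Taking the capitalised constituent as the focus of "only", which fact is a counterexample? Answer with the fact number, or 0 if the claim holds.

3

Focus (in capitals) is "the deposition" — the thing. "Only" excludes alternative things while holding fixed Yusuf as agent and David as recipient and at dawn as setting.
Fact (3) shares the background but differs in thing (the blueprint) — a counterexample.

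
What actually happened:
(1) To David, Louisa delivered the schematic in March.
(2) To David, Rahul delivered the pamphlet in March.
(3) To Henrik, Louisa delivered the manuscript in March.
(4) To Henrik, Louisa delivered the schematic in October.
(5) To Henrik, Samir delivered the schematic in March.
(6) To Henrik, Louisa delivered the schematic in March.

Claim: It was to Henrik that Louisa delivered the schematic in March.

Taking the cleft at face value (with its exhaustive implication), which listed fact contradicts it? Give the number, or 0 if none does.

1

Focus of the cleft: "Henrik" (the recipient). Presupposed background: Louisa as agent and the schematic as thing and in March as setting.
The exhaustive reading says no other recipient fits that background.
Fact (1) shares the background but with recipient = David; exhaustivity is violated.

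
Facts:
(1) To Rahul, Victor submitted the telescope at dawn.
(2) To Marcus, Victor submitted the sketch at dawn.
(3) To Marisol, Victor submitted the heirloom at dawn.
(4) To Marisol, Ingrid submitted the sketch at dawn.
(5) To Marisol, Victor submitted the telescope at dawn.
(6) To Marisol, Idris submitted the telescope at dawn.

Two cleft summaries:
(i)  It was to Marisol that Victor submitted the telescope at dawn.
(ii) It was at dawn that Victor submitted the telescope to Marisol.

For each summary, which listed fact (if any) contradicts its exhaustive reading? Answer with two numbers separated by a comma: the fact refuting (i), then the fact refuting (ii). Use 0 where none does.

Summary (i) focuses "Marisol" (the recipient); background same agent, thing, setting (Victor / the telescope / at dawn). Fact (1) matches that background with recipient = Rahul — refutes (i).
Summary (ii) focuses "at dawn" (the setting); background same agent, thing, recipient (Victor / the telescope / Marisol). No fact matches that background with a different setting, so 0.

1, 0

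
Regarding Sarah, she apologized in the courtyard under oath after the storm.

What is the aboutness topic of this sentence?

Sarah

The construction explicitly marks "Sarah" as what the sentence is about — the topic.
The remainder of the clause is the comment (what is said about the topic).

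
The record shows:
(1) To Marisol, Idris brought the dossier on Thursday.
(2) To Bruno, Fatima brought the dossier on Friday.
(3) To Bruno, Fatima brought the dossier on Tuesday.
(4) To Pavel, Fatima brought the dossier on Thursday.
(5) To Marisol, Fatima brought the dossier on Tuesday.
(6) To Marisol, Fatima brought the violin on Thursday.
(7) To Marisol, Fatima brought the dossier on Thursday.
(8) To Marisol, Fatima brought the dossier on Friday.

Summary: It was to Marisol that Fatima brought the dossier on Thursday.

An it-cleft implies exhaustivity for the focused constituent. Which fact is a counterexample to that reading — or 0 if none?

4

Focus of the cleft: "Marisol" (the recipient). Presupposed background: agent = Fatima, thing = the dossier, setting = on Thursday.
Exhaustivity: Marisol is the only recipient satisfying that background.
But fact (4) also has agent = Fatima, thing = the dossier, setting = on Thursday, with recipient = Pavel — so the exhaustive reading fails.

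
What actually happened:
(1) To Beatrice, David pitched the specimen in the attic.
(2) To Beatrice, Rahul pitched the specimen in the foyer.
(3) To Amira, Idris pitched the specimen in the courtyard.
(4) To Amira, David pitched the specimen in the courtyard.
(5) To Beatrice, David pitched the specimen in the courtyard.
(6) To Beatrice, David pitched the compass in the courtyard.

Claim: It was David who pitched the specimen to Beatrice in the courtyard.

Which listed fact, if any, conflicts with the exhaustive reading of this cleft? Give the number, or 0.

0

Focus of the cleft: "David" (the agent). Presupposed background: same thing, recipient, setting (the specimen / Beatrice / in the courtyard).
The exhaustive reading says no other agent fits that background.
No listed fact matches the background with a different agent. Exhaustivity holds.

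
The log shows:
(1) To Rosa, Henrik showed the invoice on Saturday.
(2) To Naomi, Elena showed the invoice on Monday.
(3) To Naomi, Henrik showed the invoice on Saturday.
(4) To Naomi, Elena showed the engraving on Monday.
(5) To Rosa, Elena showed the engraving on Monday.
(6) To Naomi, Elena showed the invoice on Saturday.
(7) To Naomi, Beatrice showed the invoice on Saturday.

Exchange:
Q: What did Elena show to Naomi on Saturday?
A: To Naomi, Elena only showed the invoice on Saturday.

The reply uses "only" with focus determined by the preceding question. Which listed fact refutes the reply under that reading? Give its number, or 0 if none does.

Answering "What did ...?" puts focus on the thing — here, "the invoice".
So "only" ranges over things; the rest (agent = Elena, recipient = Naomi, setting = on Saturday) is presupposed.
No fact keeps agent = Elena, recipient = Naomi, setting = on Saturday while changing the thing; every other fact differs on something backgrounded. The reply stands.
(Fact (2) would refute a reading with focus on the setting — but that is not what the question asks.)

0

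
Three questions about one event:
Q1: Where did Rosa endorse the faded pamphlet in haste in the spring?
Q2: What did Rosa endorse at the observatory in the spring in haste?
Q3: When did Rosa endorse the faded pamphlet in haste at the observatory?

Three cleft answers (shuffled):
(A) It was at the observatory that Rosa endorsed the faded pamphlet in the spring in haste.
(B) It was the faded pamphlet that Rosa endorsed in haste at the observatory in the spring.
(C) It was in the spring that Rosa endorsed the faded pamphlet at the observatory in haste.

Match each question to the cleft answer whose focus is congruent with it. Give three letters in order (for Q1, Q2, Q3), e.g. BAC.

ABC

Q1 asks about the location; cleft (A) focuses "at the observatory", which is the location — so Q1 → A.
Q2 asks about the direct object; cleft (B) focuses "the faded pamphlet", which is the direct object — so Q2 → B.
Q3 asks about the time; cleft (C) focuses "in the spring", which is the time — so Q3 → C.
Mapping: Q1→A, Q2→B, Q3→C.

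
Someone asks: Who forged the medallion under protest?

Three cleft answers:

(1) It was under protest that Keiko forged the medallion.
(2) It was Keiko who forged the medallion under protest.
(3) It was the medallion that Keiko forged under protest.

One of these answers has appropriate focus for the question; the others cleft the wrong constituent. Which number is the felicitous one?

2

The question word "who" targets the subject (agent).
Option (1) clefts "under protest" — the manner, not what was asked.
Option (2) clefts "Keiko" — that matches what the question asks about.
Option (3) clefts "the medallion" — the direct object, not what was asked.
So the congruent reply is (2).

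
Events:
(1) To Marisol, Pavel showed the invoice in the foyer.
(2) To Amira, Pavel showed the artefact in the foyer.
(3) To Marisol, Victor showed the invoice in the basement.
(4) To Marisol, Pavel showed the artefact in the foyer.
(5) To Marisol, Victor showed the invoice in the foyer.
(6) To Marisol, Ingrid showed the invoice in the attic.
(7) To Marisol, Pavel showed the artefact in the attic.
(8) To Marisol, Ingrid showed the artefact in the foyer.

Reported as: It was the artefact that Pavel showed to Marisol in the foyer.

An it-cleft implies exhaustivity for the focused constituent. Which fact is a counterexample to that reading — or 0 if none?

The cleft puts "the artefact" in focus and presupposes the open proposition with Pavel as agent and Marisol as recipient and in the foyer as setting.
The exhaustive reading says no other thing fits that background.
But fact (1) also has Pavel as agent and Marisol as recipient and in the foyer as setting, with thing = the invoice — so the exhaustive reading fails.

1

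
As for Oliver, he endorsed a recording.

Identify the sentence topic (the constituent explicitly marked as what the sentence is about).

The construction explicitly marks "Oliver" as what the sentence is about — the topic.
The remainder of the clause is the comment (what is said about the topic).

Oliver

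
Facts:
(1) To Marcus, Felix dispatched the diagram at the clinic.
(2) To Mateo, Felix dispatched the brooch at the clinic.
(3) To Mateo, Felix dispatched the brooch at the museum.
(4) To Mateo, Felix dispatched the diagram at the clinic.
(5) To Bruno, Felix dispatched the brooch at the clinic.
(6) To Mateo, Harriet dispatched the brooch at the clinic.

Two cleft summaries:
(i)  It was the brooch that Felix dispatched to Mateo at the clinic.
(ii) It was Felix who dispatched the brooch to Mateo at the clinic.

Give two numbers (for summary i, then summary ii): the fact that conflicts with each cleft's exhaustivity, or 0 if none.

4, 6

Summary (i) focuses "the brooch" (the thing); background Felix as agent and Mateo as recipient and at the clinic as setting. Fact (4) matches that background with thing = the diagram — refutes (i).
Summary (ii) focuses "Felix" (the agent); background the brooch as thing and Mateo as recipient and at the clinic as setting. Fact (6) matches that background with agent = Harriet — refutes (ii).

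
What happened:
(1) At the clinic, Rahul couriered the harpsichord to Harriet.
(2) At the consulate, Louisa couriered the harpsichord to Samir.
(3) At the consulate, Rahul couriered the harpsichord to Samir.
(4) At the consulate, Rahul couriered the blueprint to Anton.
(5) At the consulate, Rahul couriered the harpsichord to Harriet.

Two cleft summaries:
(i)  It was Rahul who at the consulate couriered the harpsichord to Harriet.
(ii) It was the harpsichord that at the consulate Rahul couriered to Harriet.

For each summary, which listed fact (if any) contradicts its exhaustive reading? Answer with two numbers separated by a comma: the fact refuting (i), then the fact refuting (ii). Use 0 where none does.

0, 0

Summary (i) focuses "Rahul" (the agent); background the harpsichord as thing and Harriet as recipient and at the consulate as setting. No fact matches that background with a different agent, so 0.
Summary (ii) focuses "the harpsichord" (the thing); background Rahul as agent and Harriet as recipient and at the consulate as setting. No fact matches that background with a different thing, so 0.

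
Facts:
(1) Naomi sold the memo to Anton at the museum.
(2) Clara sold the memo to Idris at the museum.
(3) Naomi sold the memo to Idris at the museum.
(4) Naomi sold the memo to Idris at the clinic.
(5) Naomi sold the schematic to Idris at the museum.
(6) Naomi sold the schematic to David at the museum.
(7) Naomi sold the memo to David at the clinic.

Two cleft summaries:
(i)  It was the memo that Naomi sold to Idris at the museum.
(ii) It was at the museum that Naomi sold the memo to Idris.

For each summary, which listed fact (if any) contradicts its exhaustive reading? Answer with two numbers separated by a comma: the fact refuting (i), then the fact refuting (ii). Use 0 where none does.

(i): focus "the memo". Looking for Naomi as agent and Idris as recipient and at the museum as setting with some other thing — fact (5) has the schematic there. Refuted.
(ii): focus "at the museum". Looking for Naomi as agent and the memo as thing and Idris as recipient with some other setting — fact (4) has at the clinic there. Refuted.

5, 4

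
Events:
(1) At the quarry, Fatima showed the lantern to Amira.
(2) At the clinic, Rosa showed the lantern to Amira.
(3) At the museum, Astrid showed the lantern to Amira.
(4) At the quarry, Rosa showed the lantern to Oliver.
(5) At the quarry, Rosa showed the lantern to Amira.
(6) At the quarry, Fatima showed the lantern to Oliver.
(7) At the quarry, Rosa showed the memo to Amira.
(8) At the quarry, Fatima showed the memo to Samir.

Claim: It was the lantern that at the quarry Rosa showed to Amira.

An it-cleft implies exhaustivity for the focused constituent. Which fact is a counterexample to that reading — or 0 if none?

The cleft puts "the lantern" in focus and presupposes the open proposition with same agent, recipient, setting (Rosa / Amira / at the quarry).
The exhaustive reading says no other thing fits that background.
Fact (7) shares the background but with thing = the memo; exhaustivity is violated.

7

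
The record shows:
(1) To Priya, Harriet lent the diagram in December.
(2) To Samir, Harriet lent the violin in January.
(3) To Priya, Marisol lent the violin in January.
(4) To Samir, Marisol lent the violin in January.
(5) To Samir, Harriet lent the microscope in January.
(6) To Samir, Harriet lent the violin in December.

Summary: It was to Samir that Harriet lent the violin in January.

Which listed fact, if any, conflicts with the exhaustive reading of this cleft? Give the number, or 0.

The cleft puts "Samir" in focus and presupposes the open proposition with Harriet as agent and the violin as thing and in January as setting.
Exhaustivity: Samir is the only recipient satisfying that background.
No listed fact matches the background with a different recipient. Exhaustivity holds.

0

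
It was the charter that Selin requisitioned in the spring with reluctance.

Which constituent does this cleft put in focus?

the charter

In an it-cleft "It was X that/who ...", the clefted constituent X is the focus; the that/who-clause expresses the presupposed open proposition.
Here the focus is "the charter". The backgrounded (presupposed) material includes "Selin", "with reluctance" and "in the spring".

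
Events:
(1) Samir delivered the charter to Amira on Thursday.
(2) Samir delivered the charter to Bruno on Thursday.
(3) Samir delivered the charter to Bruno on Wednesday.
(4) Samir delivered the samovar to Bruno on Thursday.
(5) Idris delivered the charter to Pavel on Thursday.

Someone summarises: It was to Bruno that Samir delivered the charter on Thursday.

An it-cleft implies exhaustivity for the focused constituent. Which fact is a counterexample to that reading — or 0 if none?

The cleft puts "Bruno" in focus and presupposes the open proposition with same agent, thing, setting (Samir / the charter / on Thursday).
The exhaustive reading says no other recipient fits that background.
But fact (1) also has same agent, thing, setting (Samir / the charter / on Thursday), with recipient = Amira — so the exhaustive reading fails.

1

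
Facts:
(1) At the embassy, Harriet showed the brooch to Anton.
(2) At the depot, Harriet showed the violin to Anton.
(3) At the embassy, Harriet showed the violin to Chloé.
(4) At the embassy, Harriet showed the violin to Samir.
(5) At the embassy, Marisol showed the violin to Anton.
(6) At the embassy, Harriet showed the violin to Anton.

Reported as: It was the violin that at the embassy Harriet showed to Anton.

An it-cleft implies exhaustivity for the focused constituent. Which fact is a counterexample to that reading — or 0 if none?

Focus of the cleft: "the violin" (the thing). Presupposed background: Harriet as agent and Anton as recipient and at the embassy as setting.
The exhaustive reading says no other thing fits that background.
But fact (1) also has Harriet as agent and Anton as recipient and at the embassy as setting, with thing = the brooch — so the exhaustive reading fails.

1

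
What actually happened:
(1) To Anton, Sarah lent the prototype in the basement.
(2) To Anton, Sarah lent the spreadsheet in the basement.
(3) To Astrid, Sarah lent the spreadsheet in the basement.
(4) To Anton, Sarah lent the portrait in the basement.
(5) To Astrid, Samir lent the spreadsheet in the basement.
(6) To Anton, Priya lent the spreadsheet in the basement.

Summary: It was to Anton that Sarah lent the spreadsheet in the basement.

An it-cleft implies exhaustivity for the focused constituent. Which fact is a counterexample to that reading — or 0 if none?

3

The cleft puts "Anton" in focus and presupposes the open proposition with Sarah as agent and the spreadsheet as thing and in the basement as setting.
The exhaustive reading says no other recipient fits that background.
But fact (3) also has Sarah as agent and the spreadsheet as thing and in the basement as setting, with recipient = Astrid — so the exhaustive reading fails.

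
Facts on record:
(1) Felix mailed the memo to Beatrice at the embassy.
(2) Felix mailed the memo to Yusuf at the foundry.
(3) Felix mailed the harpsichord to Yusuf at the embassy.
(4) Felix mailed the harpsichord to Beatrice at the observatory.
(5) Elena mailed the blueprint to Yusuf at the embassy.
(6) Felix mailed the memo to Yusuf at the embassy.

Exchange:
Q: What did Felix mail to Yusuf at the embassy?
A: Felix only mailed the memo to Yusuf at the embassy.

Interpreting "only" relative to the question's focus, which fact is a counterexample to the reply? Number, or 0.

The question "What did ...?" targets the thing, so in the reply the focus falls on "the memo".
So "only" ranges over things; the rest (Felix as agent and Yusuf as recipient and at the embassy as setting) is presupposed.
Fact (3) keeps Felix as agent and Yusuf as recipient and at the embassy as setting but has thing = the harpsichord; that refutes the reply.
(Fact (1) would refute a reading with focus on the recipient — but that is not what the question asks.)

3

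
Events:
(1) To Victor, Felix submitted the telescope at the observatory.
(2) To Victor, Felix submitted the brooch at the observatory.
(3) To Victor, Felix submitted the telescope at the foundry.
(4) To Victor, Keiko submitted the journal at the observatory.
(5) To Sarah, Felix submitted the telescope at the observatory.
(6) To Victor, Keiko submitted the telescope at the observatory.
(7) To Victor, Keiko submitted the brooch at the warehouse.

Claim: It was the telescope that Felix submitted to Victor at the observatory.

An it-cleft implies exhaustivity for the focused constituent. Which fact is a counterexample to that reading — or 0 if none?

2

Focus of the cleft: "the telescope" (the thing). Presupposed background: same agent, recipient, setting (Felix / Victor / at the observatory).
The exhaustive reading says no other thing fits that background.
Fact (2) shares the background but with thing = the brooch; exhaustivity is violated.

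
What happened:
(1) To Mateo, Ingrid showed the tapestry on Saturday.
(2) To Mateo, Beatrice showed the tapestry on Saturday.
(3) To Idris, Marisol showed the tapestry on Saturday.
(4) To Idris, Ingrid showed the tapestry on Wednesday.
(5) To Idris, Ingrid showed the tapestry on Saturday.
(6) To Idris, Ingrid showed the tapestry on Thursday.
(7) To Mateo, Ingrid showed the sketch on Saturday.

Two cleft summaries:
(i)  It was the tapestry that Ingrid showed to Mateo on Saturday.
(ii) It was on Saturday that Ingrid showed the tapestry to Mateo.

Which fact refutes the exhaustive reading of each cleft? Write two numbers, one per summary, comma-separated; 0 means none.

(i): focus "the tapestry". Looking for agent = Ingrid, recipient = Mateo, setting = on Saturday with some other thing — fact (7) has the sketch there. Refuted.
(ii): focus "on Saturday". No fact shares agent = Ingrid, thing = the tapestry, recipient = Mateo with a different setting. 0.

7, 0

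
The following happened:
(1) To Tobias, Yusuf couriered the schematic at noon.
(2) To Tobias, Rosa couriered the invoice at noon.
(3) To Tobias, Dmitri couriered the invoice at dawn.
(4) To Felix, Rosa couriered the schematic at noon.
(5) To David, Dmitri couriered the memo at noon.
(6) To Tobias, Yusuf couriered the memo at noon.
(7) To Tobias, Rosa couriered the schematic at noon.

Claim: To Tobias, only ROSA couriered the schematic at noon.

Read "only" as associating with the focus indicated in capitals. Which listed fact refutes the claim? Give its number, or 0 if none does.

The capitals mark "Rosa" as focus. So "only" rules out other agents, with the rest (the schematic as thing and Tobias as recipient and at noon as setting) as background.
Fact (1) matches on the schematic as thing and Tobias as recipient and at noon as setting, but has agent = Yusuf instead. That refutes the claim.

1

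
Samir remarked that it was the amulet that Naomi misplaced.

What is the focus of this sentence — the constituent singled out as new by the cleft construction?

the amulet

In an it-cleft "It was X that/who ...", the clefted constituent X is the focus; the that/who-clause expresses the presupposed open proposition.
Here the focus is "the amulet". The backgrounded (presupposed) material includes "Naomi".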